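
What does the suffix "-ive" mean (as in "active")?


Suffix: -ive
Example: active = act + -ive
Meaning = tending to


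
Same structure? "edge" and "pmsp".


Pattern of "edge": [0, 1, 2, 0]
Pattern of "pmsp": [0, 1, 2, 0]
Patterns match
Same pattern = Yes


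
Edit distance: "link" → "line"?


Word 1: "link" (length 4)
Word 2: "line" (length 4)
One optimal edit sequence (insert/delete/substitute each cost 1):
  1. keep 'l'
  2. keep 'i'
  3. keep 'n'
  4. substitute 'k' -> 'e'  (+1)
Total edit operations: 1
Edit distance = 1


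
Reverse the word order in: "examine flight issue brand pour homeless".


Original: "examine flight issue brand pour homeless"
Words (1..n): examine | flight | issue | brand | pour | homeless
Reversed (n..1): homeless | pour | brand | issue | flight | examine
Result = "homeless pour brand issue flight examine"


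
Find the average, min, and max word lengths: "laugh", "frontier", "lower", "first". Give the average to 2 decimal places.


Lengths: "laugh"=5, "frontier"=8, "lower"=5, "first"=5
Sum = 23, Count = 4
Average = 23/4 = 5.75
= avg=5.75, min=5, max=8


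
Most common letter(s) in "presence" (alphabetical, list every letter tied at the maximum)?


Word: "presence"
Letter counts:
  'c': 1
  'e': 3
  'n': 1
  'p': 1
  'r': 1
  's': 1
Maximum count = 3
Most frequent = 'e' (3 times each)


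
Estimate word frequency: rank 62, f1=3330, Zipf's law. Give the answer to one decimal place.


Zipf's law: f(r) = f(1) / r
f(1) = 3330
f(62) = 3330 / 62
= 53.7 occurrences


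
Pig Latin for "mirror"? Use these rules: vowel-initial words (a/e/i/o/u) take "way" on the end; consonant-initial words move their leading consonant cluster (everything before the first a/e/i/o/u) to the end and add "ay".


Word: "mirror"
Starts with consonant(s) → move to end, add 'ay'
Consonant cluster: "m"
Pig Latin = "irrormay"


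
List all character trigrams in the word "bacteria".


Word: "bacteria" (length 8)
Number of trigrams = 8 - 3 + 1 = 6
  Position 0: "bac"
  Position 1: "act"
  Position 2: "cte"
  Position 3: "ter"
  Position 4: "eri"
  Position 5: "ria"
Trigrams = "bac", "act", "cte", "ter", "eri", "ria"


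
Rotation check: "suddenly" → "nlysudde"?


Word: "suddenly", Candidate: "nlysudde"
Method: check if candidate is substring of word+word
"suddenlysuddenly" contains "nlysudde"? Yes
Is rotation = Yes


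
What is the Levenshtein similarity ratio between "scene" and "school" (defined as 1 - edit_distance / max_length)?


Word 1: "scene" (length 5)
Word 2: "school" (length 6)
One optimal edit sequence:
  1. keep 's'
  2. keep 'c'
  3. insert 'h'  (+1)
  4. substitute 'e' -> 'o'  (+1)
  5. substitute 'n' -> 'o'  (+1)
  6. substitute 'e' -> 'l'  (+1)
Edit distance = 4
Max length = max(5, 6) = 6
Similarity = 1 - 4/6
= 0.3333


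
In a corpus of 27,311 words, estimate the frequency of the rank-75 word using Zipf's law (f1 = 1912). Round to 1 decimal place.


Zipf's law: f(r) = f(1) / r
f(1) = 1912
f(75) = 1912 / 75
= 25.5 occurrences


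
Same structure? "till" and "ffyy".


Pattern of "till": [0, 1, 2, 2]
Pattern of "ffyy": [0, 0, 1, 1]
Patterns do not match
Same pattern = No


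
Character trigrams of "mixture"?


Word: "mixture" (length 7)
Number of trigrams = 7 - 3 + 1 = 5
  Position 0: "mix"
  Position 1: "ixt"
  Position 2: "xtu"
  Position 3: "tur"
  Position 4: "ure"
Trigrams = "mix", "ixt", "xtu", "tur", "ure"


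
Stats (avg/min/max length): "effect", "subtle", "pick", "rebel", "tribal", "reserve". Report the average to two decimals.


Lengths: "effect"=6, "subtle"=6, "pick"=4, "rebel"=5, "tribal"=6, "reserve"=7
Sum = 34, Count = 6
Average = 34/6 = 5.67
= avg=5.67, min=4, max=7


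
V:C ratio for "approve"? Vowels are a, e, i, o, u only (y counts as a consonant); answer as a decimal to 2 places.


Word: "approve"
Vowels (a,e,i,o,u): 3
Consonants: 4
Ratio = 3/4
= 0.75


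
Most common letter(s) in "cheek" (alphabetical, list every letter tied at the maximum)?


Word: "cheek"
Letter counts:
  'c': 1
  'e': 2
  'h': 1
  'k': 1
Maximum count = 2
Most frequent = 'e' (2 times each)


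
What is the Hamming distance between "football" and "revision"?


Comparing character by character (same length = 8):
  Pos 0: 'f' vs 'r' !=
  Pos 1: 'o' vs 'e' !=
  Pos 2: 'o' vs 'v' !=
  Pos 3: 't' vs 'i' !=
  Pos 4: 'b' vs 's' !=
  Pos 5: 'a' vs 'i' !=
  Pos 6: 'l' vs 'o' !=
  Pos 7: 'l' vs 'n' !=
Hamming distance = 8


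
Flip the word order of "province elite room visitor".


Original: "province elite room visitor"
Words (1..n): province | elite | room | visitor
Reversed (n..1): visitor | room | elite | province
Result = "visitor room elite province"


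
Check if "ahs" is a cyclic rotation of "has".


Word: "has", Candidate: "ahs"
Method: check if candidate is substring of word+word
"hashas" contains "ahs"? No
Is rotation = No


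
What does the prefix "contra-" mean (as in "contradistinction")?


Prefix: contra-
As in: contradistinction -> contra- + distinction
Meaning = against


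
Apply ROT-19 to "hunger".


Word: "hunger"
Shift: 19
Each letter → (letter + shift) mod 26:
  'h' (7) + 19 = 0 → 'a'
  'u' (20) + 19 = 13 → 'n'
  'n' (13) + 19 = 6 → 'g'
  'g' (6) + 19 = 25 → 'z'
  'e' (4) + 19 = 23 → 'x'
  'r' (17) + 19 = 10 → 'k'
Result = "angzxk"


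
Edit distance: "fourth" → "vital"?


Word 1: "fourth" (length 6)
Word 2: "vital" (length 5)
One optimal edit sequence (insert/delete/substitute each cost 1):
  1. delete 'f'  (+1)
  2. substitute 'o' -> 'v'  (+1)
  3. substitute 'u' -> 'i'  (+1)
  4. substitute 'r' -> 't'  (+1)
  5. substitute 't' -> 'a'  (+1)
  6. substitute 'h' -> 'l'  (+1)
Total edit operations: 6
Edit distance = 6


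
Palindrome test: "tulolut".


Word: "tulolut"
Reversed: "tulolut"
Forward == Backward? tulolut == tulolut
Palindrome = Yes


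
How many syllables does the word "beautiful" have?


Word: "beautiful"
Syllable breakdown: beau-ti-ful
Counting: 3 parts
= 3 syllables


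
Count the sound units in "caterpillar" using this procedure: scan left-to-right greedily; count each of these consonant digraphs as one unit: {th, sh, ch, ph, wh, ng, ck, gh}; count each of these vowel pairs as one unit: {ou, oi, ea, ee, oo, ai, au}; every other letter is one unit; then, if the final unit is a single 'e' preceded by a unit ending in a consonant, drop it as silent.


Word: "caterpillar" (11 letters)
Left-to-right scan:
  (1) 'c' (letter)
  (2) 'a' (letter)
  (3) 't' (letter)
  (4) 'e' (letter)
  (5) 'r' (letter)
  (6) 'p' (letter)
  (7) 'i' (letter)
  (8) 'l' (letter)
  (9) 'l' (letter)
  (10) 'a' (letter)
  (11) 'r' (letter)
Units from scan: 11
Sound units = 11 units


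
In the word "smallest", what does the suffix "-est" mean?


Suffix: -est
As in: smallest -> small + -est
Meaning = most


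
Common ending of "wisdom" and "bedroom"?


Word 1: "wisdom"
Word 2: "bedroom"
Comparing from end:
  Pos -1: 'm' == 'm'
  Pos -2: 'o' == 'o'
  Pos -3: 'd' != 'o' (stop)
LCS = "om" (length 2)


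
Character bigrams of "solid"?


Word: "solid" (length 5)
Number of bigrams = 5 - 2 + 1 = 4
  Position 0: "so"
  Position 1: "ol"
  Position 2: "li"
  Position 3: "id"
Bigrams = "so", "ol", "li", "id"


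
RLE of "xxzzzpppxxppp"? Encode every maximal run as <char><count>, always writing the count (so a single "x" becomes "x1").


String: "xxzzzpppxxppp"
Scanning for consecutive runs:
  'x' x 2
  'z' x 3
  'p' x 3
  'x' x 2
  'p' x 3
RLE = "x2z3p3x2p3"


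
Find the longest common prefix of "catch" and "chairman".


Word 1: "catch"
Word 2: "chairman"
Comparing from start:
  Pos 0: 'c' == 'c'
  Pos 1: 'a' != 'h' (stop)
LCP = "c" (length 1)


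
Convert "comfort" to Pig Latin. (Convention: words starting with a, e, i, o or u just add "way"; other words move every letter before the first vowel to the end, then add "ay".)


Word: "comfort"
Starts with consonant(s) → move to end, add 'ay'
Consonant cluster: "c"
Pig Latin = "omfortcay"


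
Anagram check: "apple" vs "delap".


Word 1: "apple" → sorted: aelpp
Word 2: "delap" → sorted: adelp
Same letters? aelpp != adelp
Anagram = No


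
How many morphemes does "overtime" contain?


Word: "overtime"
Morphemes: over- + time
Each morpheme carries meaning
= 2 morphemes


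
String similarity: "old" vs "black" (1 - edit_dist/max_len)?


Word 1: "old" (length 3)
Word 2: "black" (length 5)
One optimal edit sequence:
  1. substitute 'o' -> 'b'  (+1)
  2. keep 'l'
  3. insert 'a'  (+1)
  4. insert 'c'  (+1)
  5. substitute 'd' -> 'k'  (+1)
Edit distance = 4
Max length = max(3, 5) = 5
Similarity = 1 - 4/5
= 0.2000


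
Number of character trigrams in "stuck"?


Word: "stuck" (length 5)
Number of 3-grams = length - 3 + 1 = 5 - 3 + 1
= 3


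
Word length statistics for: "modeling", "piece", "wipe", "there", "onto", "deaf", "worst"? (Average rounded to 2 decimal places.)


Lengths: "modeling"=8, "piece"=5, "wipe"=4, "there"=5, "onto"=4, "deaf"=4, "worst"=5
Sum = 35, Count = 7
Average = 35/7 = 5.00
= avg=5.00, min=4, max=8


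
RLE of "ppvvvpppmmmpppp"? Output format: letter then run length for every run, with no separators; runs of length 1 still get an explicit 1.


String: "ppvvvpppmmmpppp"
Scanning for consecutive runs:
  'p' x 2
  'v' x 3
  'p' x 3
  'm' x 3
  'p' x 4
RLE = "p2v3p3m3p4"


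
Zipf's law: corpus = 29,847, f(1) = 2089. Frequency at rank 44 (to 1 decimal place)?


Zipf's law: f(r) = f(1) / r
f(1) = 2089
f(44) = 2089 / 44
= 47.5 occurrences


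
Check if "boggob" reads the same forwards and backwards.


Word: "boggob"
Reversed: "boggob"
Forward == Backward? boggob == boggob
Palindrome = Yes


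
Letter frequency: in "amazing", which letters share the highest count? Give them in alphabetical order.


Word: "amazing"
Letter counts:
  'a': 2
  'g': 1
  'i': 1
  'm': 1
  'n': 1
  'z': 1
Maximum count = 2
Most frequent = 'a' (2 times each)


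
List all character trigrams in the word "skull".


Word: "skull" (length 5)
Number of trigrams = 5 - 3 + 1 = 3
  Position 0: "sku"
  Position 1: "kul"
  Position 2: "ull"
Trigrams = "sku", "kul", "ull"


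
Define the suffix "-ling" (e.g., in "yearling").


Suffix: -ling
Example: yearling = year + -ling
Meaning = small / young


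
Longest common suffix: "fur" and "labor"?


Word 1: "fur"
Word 2: "labor"
Comparing from end:
  Pos -1: 'r' == 'r'
  Pos -2: 'u' != 'o' (stop)
LCS = "r" (length 1)


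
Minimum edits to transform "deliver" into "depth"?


Word 1: "deliver" (length 7)
Word 2: "depth" (length 5)
One optimal edit sequence (insert/delete/substitute each cost 1):
  1. keep 'd'
  2. keep 'e'
  3. delete 'l'  (+1)
  4. delete 'i'  (+1)
  5. substitute 'v' -> 'p'  (+1)
  6. substitute 'e' -> 't'  (+1)
  7. substitute 'r' -> 'h'  (+1)
Total edit operations: 5
Edit distance = 5


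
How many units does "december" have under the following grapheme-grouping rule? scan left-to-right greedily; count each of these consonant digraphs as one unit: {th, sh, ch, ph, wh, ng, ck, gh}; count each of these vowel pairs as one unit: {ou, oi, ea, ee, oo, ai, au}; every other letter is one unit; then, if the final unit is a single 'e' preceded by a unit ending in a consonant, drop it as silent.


Word: "december" (8 letters)
Left-to-right scan:
  1. 'd' (letter)
  2. 'e' (letter)
  3. 'c' (letter)
  4. 'e' (letter)
  5. 'm' (letter)
  6. 'b' (letter)
  7. 'e' (letter)
  8. 'r' (letter)
Units from scan: 8
Sound units = 8 units


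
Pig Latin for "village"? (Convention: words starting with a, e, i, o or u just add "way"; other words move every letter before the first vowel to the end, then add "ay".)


Word: "village"
Starts with consonant(s) → move to end, add 'ay'
Consonant cluster: "v"
Pig Latin = "illagevay"


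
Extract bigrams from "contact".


Word: "contact" (length 7)
Number of bigrams = 7 - 2 + 1 = 6
  Position 0: "co"
  Position 1: "on"
  Position 2: "nt"
  Position 3: "ta"
  Position 4: "ac"
  Position 5: "ct"
Bigrams = "co", "on", "nt", "ta", "ac", "ct"


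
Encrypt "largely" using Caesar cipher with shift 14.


Word: "largely"
Shift: 14
Each letter → (letter + shift) mod 26:
  'l' (11) + 14 = 25 → 'z'
  'a' (0) + 14 = 14 → 'o'
  'r' (17) + 14 = 5 → 'f'
  'g' (6) + 14 = 20 → 'u'
  'e' (4) + 14 = 18 → 's'
  'l' (11) + 14 = 25 → 'z'
  'y' (24) + 14 = 12 → 'm'
Result = "zofuszm"


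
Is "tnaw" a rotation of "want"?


Word: "want", Candidate: "tnaw"
Method: check if candidate is substring of word+word
"wantwant" contains "tnaw"? No
Is rotation = No


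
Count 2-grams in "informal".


Word: "informal" (length 8)
Number of 2-grams = length - 2 + 1 = 8 - 2 + 1
= 7


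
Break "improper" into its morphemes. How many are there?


Word: "improper"
Morphemes: im- + proper
Each morpheme carries meaning
= 2 morphemes


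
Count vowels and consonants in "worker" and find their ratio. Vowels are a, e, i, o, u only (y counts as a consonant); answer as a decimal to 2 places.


Word: "worker"
Vowels (a,e,i,o,u): 2
Consonants: 4
Ratio = 2/4
= 0.50


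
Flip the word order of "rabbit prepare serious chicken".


Original: "rabbit prepare serious chicken"
Words (1..n): rabbit | prepare | serious | chicken
Reversed (n..1): chicken | serious | prepare | rabbit
Result = "chicken serious prepare rabbit"


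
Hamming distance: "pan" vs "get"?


Comparing character by character (same length = 3):
  Pos 0: 'p' vs 'g' !=
  Pos 1: 'a' vs 'e' !=
  Pos 2: 'n' vs 't' !=
Hamming distance = 3


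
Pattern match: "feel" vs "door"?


Pattern of "feel": [0, 1, 1, 2]
Pattern of "door": [0, 1, 1, 2]
Patterns match
Same pattern = Yes


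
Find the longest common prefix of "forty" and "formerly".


Word 1: "forty"
Word 2: "formerly"
Comparing from start:
  Pos 0: 'f' == 'f'
  Pos 1: 'o' == 'o'
  Pos 2: 'r' == 'r'
  Pos 3: 't' != 'm' (stop)
LCP = "for" (length 3)


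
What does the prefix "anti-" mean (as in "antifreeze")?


Prefix: anti-
Example: antifreeze = anti- + freeze
Meaning = against


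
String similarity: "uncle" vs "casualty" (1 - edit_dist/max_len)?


Word 1: "uncle" (length 5)
Word 2: "casualty" (length 8)
One optimal edit sequence:
  1. insert 'c'  (+1)
  2. insert 'a'  (+1)
  3. insert 's'  (+1)
  4. keep 'u'
  5. substitute 'n' -> 'a'  (+1)
  6. substitute 'c' -> 'l'  (+1)
  7. substitute 'l' -> 't'  (+1)
  8. substitute 'e' -> 'y'  (+1)
Edit distance = 7
Max length = max(5, 8) = 8
Similarity = 1 - 7/8
= 0.1250


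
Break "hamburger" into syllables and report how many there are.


Word: "hamburger"
Syllable breakdown: ham-bur-ger
Counting: 3 parts
= 3 syllables


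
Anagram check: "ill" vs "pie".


Word 1: "ill" → sorted: ill
Word 2: "pie" → sorted: eip
Same letters? ill != eip
Anagram = No


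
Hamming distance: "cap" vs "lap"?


Comparing character by character (same length = 3):
  Pos 0: 'c' vs 'l' !=
  Pos 1: 'a' vs 'a' =
  Pos 2: 'p' vs 'p' =
Hamming distance = 1


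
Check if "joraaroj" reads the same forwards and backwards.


Word: "joraaroj"
Reversed: "joraaroj"
Forward == Backward? joraaroj == joraaroj
Palindrome = Yes


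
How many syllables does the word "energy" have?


Word: "energy"
Syllable breakdown: en | er | gy
Counting: 3 parts
= 3 syllables


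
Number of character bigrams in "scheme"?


Word: "scheme" (length 6)
Number of 2-grams = length - 2 + 1 = 6 - 2 + 1
= 5


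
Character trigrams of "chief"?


Word: "chief" (length 5)
Number of trigrams = 5 - 3 + 1 = 3
  Position 0: "chi"
  Position 1: "hie"
  Position 2: "ief"
Trigrams = "chi", "hie", "ief"


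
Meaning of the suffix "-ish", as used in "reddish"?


Suffix: -ish
Example: reddish (red + -ish, with a spelling change)
Meaning = somewhat / having the qualities of


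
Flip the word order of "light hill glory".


Original: "light hill glory"
Words (1..n): light | hill | glory
Reversed (n..1): glory | hill | light
Result = "glory hill light"


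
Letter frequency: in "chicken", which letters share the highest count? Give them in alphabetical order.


Word: "chicken"
Letter counts:
  'c': 2
  'e': 1
  'h': 1
  'i': 1
  'k': 1
  'n': 1
Maximum count = 2
Most frequent = 'c' (2 times each)


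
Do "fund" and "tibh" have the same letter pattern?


Pattern of "fund": [0, 1, 2, 3]
Pattern of "tibh": [0, 1, 2, 3]
Patterns match
Same pattern = Yes


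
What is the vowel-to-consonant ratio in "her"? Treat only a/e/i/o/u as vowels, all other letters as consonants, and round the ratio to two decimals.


Word: "her"
Vowels (a,e,i,o,u): 1
Consonants: 2
Ratio = 1/2
= 0.50


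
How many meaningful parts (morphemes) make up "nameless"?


Word: "nameless"
Morphemes: name + -less
Each morpheme carries meaning
= 2 morphemes


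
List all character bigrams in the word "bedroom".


Word: "bedroom" (length 7)
Number of bigrams = 7 - 2 + 1 = 6
  Position 0: "be"
  Position 1: "ed"
  Position 2: "dr"
  Position 3: "ro"
  Position 4: "oo"
  Position 5: "om"
Bigrams = "be", "ed", "dr", "ro", "oo", "om"


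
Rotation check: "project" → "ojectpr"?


Word: "project", Candidate: "ojectpr"
Method: check if candidate is substring of word+word
"projectproject" contains "ojectpr"? Yes
Is rotation = Yes


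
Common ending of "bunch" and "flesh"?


Word 1: "bunch"
Word 2: "flesh"
Comparing from end:
  Pos -1: 'h' == 'h'
  Pos -2: 'c' != 's' (stop)
LCS = "h" (length 1)


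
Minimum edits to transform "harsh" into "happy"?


Word 1: "harsh" (length 5)
Word 2: "happy" (length 5)
One optimal edit sequence (insert/delete/substitute each cost 1):
  1. keep 'h'
  2. keep 'a'
  3. substitute 'r' -> 'p'  (+1)
  4. substitute 's' -> 'p'  (+1)
  5. substitute 'h' -> 'y'  (+1)
Total edit operations: 3
Edit distance = 3


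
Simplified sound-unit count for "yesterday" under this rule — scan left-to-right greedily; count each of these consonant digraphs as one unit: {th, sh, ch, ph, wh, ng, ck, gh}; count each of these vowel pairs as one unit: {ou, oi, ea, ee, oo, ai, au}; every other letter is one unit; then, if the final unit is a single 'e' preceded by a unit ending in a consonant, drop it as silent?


Word: "yesterday" (9 letters)
Left-to-right scan:
  (1) 'y' (letter)
  (2) 'e' (letter)
  (3) 's' (letter)
  (4) 't' (letter)
  (5) 'e' (letter)
  (6) 'r' (letter)
  (7) 'd' (letter)
  (8) 'a' (letter)
  (9) 'y' (letter)
Units from scan: 9
Sound units = 9 units


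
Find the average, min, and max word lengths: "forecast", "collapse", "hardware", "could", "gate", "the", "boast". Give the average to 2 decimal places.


Lengths: "forecast"=8, "collapse"=8, "hardware"=8, "could"=5, "gate"=4, "the"=3, "boast"=5
Sum = 41, Count = 7
Average = 41/7 = 5.86
= avg=5.86, min=3, max=8


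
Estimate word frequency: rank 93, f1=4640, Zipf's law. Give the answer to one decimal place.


Zipf's law: f(r) = f(1) / r
f(1) = 4640
f(93) = 4640 / 93
= 49.9 occurrences


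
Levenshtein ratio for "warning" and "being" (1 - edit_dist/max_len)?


Word 1: "warning" (length 7)
Word 2: "being" (length 5)
One optimal edit sequence:
  1. delete 'w'  (+1)
  2. delete 'a'  (+1)
  3. substitute 'r' -> 'b'  (+1)
  4. substitute 'n' -> 'e'  (+1)
  5. keep 'i'
  6. keep 'n'
  7. keep 'g'
Edit distance = 4
Max length = max(7, 5) = 7
Similarity = 1 - 4/7
= 0.4286


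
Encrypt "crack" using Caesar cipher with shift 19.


Word: "crack"
Shift: 19
Each letter → (letter + shift) mod 26:
  'c' (2) + 19 = 21 → 'v'
  'r' (17) + 19 = 10 → 'k'
  'a' (0) + 19 = 19 → 't'
  'c' (2) + 19 = 21 → 'v'
  'k' (10) + 19 = 3 → 'd'
Result = "vktvd"


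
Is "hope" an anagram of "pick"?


Word 1: "pick" → sorted: cikp
Word 2: "hope" → sorted: ehop
Same letters? cikp != ehop
Anagram = No


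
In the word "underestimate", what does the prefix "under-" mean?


Prefix: under-
Example: underestimate = under- + estimate
Meaning = insufficient


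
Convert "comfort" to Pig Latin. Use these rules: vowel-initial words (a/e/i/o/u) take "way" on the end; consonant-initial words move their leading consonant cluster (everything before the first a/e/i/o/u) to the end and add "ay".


Word: "comfort"
Starts with consonant(s) → move to end, add 'ay'
Consonant cluster: "c"
Pig Latin = "omfortcay"


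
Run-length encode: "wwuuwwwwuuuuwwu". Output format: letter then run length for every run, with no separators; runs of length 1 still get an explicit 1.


String: "wwuuwwwwuuuuwwu"
Scanning for consecutive runs:
  'w' x 2
  'u' x 2
  'w' x 4
  'u' x 4
  'w' x 2
  'u' x 1
RLE = "w2u2w4u4w2u1"


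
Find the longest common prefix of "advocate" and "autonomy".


Word 1: "advocate"
Word 2: "autonomy"
Comparing from start:
  Pos 0: 'a' == 'a'
  Pos 1: 'd' != 'u' (stop)
LCP = "a" (length 1)


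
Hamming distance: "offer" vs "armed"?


Comparing character by character (same length = 5):
  Pos 0: 'o' vs 'a' !=
  Pos 1: 'f' vs 'r' !=
  Pos 2: 'f' vs 'm' !=
  Pos 3: 'e' vs 'e' =
  Pos 4: 'r' vs 'd' !=
Hamming distance = 4


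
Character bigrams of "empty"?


Word: "empty" (length 5)
Number of bigrams = 5 - 2 + 1 = 4
  Position 0: "em"
  Position 1: "mp"
  Position 2: "pt"
  Position 3: "ty"
Bigrams = "em", "mp", "pt", "ty"


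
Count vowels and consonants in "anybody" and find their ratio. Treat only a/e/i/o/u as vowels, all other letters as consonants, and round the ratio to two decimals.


Word: "anybody"
Vowels (a,e,i,o,u): 2
Consonants: 5
Ratio = 2/5
= 0.40


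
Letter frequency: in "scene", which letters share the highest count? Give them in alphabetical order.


Word: "scene"
Letter counts:
  'c': 1
  'e': 2
  'n': 1
  's': 1
Maximum count = 2
Most frequent = 'e' (2 times each)


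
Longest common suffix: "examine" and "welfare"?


Word 1: "examine"
Word 2: "welfare"
Comparing from end:
  Pos -1: 'e' == 'e'
  Pos -2: 'n' != 'r' (stop)
LCS = "e" (length 1)


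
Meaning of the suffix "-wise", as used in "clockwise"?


Suffix: -wise
Example: clockwise = clock + -wise
Meaning = in the manner of


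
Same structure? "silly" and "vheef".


Pattern of "silly": [0, 1, 2, 2, 3]
Pattern of "vheef": [0, 1, 2, 2, 3]
Patterns match
Same pattern = Yes


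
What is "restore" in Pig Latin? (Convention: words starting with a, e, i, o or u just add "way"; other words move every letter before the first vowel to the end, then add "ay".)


Word: "restore"
Starts with consonant(s) → move to end, add 'ay'
Consonant cluster: "r"
Pig Latin = "estoreray"


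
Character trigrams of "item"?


Word: "item" (length 4)
Number of trigrams = 4 - 3 + 1 = 2
  Position 0: "ite"
  Position 1: "tem"
Trigrams = "ite", "tem"


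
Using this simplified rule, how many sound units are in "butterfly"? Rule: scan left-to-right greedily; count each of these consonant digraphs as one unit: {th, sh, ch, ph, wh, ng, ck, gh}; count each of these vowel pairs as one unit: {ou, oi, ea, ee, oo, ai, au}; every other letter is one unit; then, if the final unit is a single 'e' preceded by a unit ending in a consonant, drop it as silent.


Word: "butterfly" (9 letters)
Left-to-right scan:
  [1] 'b' (letter)
  [2] 'u' (letter)
  [3] 't' (letter)
  [4] 't' (letter)
  [5] 'e' (letter)
  [6] 'r' (letter)
  [7] 'f' (letter)
  [8] 'l' (letter)
  [9] 'y' (letter)
Units from scan: 9
Sound units = 9 units


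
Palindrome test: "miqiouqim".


Word: "miqiouqim"
Reversed: "miquoiqim"
Forward == Backward? miqiouqim != miquoiqim
Palindrome = No


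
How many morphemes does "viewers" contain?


Word: "viewers"
Morphemes: view + -er + -s
Each morpheme carries meaning
= 3 morphemes


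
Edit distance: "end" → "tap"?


Word 1: "end" (length 3)
Word 2: "tap" (length 3)
One optimal edit sequence (insert/delete/substitute each cost 1):
  1. substitute 'e' -> 't'  (+1)
  2. substitute 'n' -> 'a'  (+1)
  3. substitute 'd' -> 'p'  (+1)
Total edit operations: 3
Edit distance = 3


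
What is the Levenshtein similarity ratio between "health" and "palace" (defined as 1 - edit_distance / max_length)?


Word 1: "health" (length 6)
Word 2: "palace" (length 6)
One optimal edit sequence:
  1. delete 'h'  (+1)
  2. substitute 'e' -> 'p'  (+1)
  3. keep 'a'
  4. keep 'l'
  5. insert 'a'  (+1)
  6. substitute 't' -> 'c'  (+1)
  7. substitute 'h' -> 'e'  (+1)
Edit distance = 5
Max length = max(6, 6) = 6
Similarity = 1 - 5/6
= 0.1667


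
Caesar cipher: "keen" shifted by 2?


Word: "keen"
Shift: 2
Each letter → (letter + shift) mod 26:
  'k' (10) + 2 = 12 → 'm'
  'e' (4) + 2 = 6 → 'g'
  'e' (4) + 2 = 6 → 'g'
  'n' (13) + 2 = 15 → 'p'
Result = "mggp"


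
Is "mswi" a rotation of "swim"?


Word: "swim", Candidate: "mswi"
Method: check if candidate is substring of word+word
"swimswim" contains "mswi"? Yes
Is rotation = Yes


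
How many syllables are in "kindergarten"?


Word: "kindergarten"
Syllable breakdown: kin / der / gar / ten
Counting: 4 parts
= 4 syllables


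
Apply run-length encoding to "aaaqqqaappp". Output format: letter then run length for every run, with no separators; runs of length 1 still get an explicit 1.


String: "aaaqqqaappp"
Scanning for consecutive runs:
  'a' x 3
  'q' x 3
  'a' x 2
  'p' x 3
RLE = "a3q3a2p3"


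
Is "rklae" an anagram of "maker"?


Word 1: "maker" → sorted: aekmr
Word 2: "rklae" → sorted: aeklr
Same letters? aekmr != aeklr
Anagram = No


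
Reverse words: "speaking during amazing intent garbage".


Original: "speaking during amazing intent garbage"
Words (1..n): speaking | during | amazing | intent | garbage
Reversed (n..1): garbage | intent | amazing | during | speaking
Result = "garbage intent amazing during speaking"


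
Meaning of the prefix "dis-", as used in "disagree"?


Prefix: dis-
Example: disagree (dis- + agree)
Meaning = not / opposite


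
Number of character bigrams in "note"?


Word: "note" (length 4)
Number of 2-grams = length - 2 + 1 = 4 - 2 + 1
= 3


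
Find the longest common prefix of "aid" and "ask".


Word 1: "aid"
Word 2: "ask"
Comparing from start:
  Pos 0: 'a' == 'a'
  Pos 1: 'i' != 's' (stop)
LCP = "a" (length 1)


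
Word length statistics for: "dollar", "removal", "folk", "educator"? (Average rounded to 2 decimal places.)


Lengths: "dollar"=6, "removal"=7, "folk"=4, "educator"=8
Sum = 25, Count = 4
Average = 25/4 = 6.25
= avg=6.25, min=4, max=8


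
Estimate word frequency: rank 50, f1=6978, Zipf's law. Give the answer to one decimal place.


Zipf's law: f(r) = f(1) / r
f(1) = 6978
f(50) = 6978 / 50
= 139.6 occurrences


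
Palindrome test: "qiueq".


Word: "qiueq"
Reversed: "qeuiq"
Forward == Backward? qiueq != qeuiq
Palindrome = No


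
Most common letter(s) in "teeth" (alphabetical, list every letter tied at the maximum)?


Word: "teeth"
Letter counts:
  'e': 2
  'h': 1
  't': 2
Maximum count = 2
Most frequent = 'e', 't' (2 times each)


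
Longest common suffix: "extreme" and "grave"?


Word 1: "extreme"
Word 2: "grave"
Comparing from end:
  Pos -1: 'e' == 'e'
  Pos -2: 'm' != 'v' (stop)
LCS = "e" (length 1)


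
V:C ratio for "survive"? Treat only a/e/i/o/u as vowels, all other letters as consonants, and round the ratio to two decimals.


Word: "survive"
Vowels (a,e,i,o,u): 3
Consonants: 4
Ratio = 3/4
= 0.75


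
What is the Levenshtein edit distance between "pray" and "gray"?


Word 1: "pray" (length 4)
Word 2: "gray" (length 4)
One optimal edit sequence (insert/delete/substitute each cost 1):
  1. substitute 'p' -> 'g'  (+1)
  2. keep 'r'
  3. keep 'a'
  4. keep 'y'
Total edit operations: 1
Edit distance = 1


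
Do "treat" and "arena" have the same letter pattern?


Pattern of "treat": [0, 1, 2, 3, 0]
Pattern of "arena": [0, 1, 2, 3, 0]
Patterns match
Same pattern = Yes


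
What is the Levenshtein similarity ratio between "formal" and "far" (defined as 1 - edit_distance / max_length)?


Word 1: "formal" (length 6)
Word 2: "far" (length 3)
One optimal edit sequence:
  1. keep 'f'
  2. delete 'o'  (+1)
  3. delete 'r'  (+1)
  4. delete 'm'  (+1)
  5. keep 'a'
  6. substitute 'l' -> 'r'  (+1)
Edit distance = 4
Max length = max(6, 3) = 6
Similarity = 1 - 4/6
= 0.3333


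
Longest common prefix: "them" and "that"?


Word 1: "them"
Word 2: "that"
Comparing from start:
  Pos 0: 't' == 't'
  Pos 1: 'h' == 'h'
  Pos 2: 'e' != 'a' (stop)
LCP = "th" (length 2)


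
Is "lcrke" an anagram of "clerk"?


Word 1: "clerk" → sorted: ceklr
Word 2: "lcrke" → sorted: ceklr
Same letters? ceklr == ceklr
Anagram = Yes


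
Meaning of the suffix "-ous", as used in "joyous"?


Suffix: -ous
Example: joyous = joy + -ous
Meaning = having quality of


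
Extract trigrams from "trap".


Word: "trap" (length 4)
Number of trigrams = 4 - 3 + 1 = 2
  Position 0: "tra"
  Position 1: "rap"
Trigrams = "tra", "rap"


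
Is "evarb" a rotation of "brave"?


Word: "brave", Candidate: "evarb"
Method: check if candidate is substring of word+word
"bravebrave" contains "evarb"? No
Is rotation = No


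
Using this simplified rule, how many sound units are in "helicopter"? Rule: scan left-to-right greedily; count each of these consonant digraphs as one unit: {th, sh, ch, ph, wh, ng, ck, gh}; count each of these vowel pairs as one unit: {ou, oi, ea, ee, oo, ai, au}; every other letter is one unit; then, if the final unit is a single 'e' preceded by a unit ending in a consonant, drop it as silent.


Word: "helicopter" (10 letters)
Left-to-right scan:
  (1) 'h' (letter)
  (2) 'e' (letter)
  (3) 'l' (letter)
  (4) 'i' (letter)
  (5) 'c' (letter)
  (6) 'o' (letter)
  (7) 'p' (letter)
  (8) 't' (letter)
  (9) 'e' (letter)
  (10) 'r' (letter)
Units from scan: 10
Sound units = 10 units


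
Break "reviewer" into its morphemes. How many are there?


Word: "reviewer"
Morphemes: re- | view | -er
Each morpheme carries meaning
= 3 morphemes


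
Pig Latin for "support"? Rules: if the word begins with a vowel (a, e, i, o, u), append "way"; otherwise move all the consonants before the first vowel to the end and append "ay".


Word: "support"
Starts with consonant(s) → move to end, add 'ay'
Consonant cluster: "s"
Pig Latin = "upportsay"


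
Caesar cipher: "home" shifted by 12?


Word: "home"
Shift: 12
Each letter → (letter + shift) mod 26:
  'h' (7) + 12 = 19 → 't'
  'o' (14) + 12 = 0 → 'a'
  'm' (12) + 12 = 24 → 'y'
  'e' (4) + 12 = 16 → 'q'
Result = "tayq"


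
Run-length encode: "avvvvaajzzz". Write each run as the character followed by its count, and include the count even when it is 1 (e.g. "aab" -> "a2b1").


String: "avvvvaajzzz"
Scanning for consecutive runs:
  'a' x 1
  'v' x 4
  'a' x 2
  'j' x 1
  'z' x 3
RLE = "a1v4a2j1z3"


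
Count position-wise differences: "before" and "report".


Comparing character by character (same length = 6):
  Pos 0: 'b' vs 'r' !=
  Pos 1: 'e' vs 'e' =
  Pos 2: 'f' vs 'p' !=
  Pos 3: 'o' vs 'o' =
  Pos 4: 'r' vs 'r' =
  Pos 5: 'e' vs 't' !=
Hamming distance = 3


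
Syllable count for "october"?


Word: "october"
Syllable breakdown: oc / to / ber
Counting: 3 parts
= 3 syllables


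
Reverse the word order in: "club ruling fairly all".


Original: "club ruling fairly all"
Words (1..n): club | ruling | fairly | all
Reversed (n..1): all | fairly | ruling | club
Result = "all fairly ruling club"


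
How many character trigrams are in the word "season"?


Word: "season" (length 6)
Number of 3-grams = length - 3 + 1 = 6 - 3 + 1
= 4


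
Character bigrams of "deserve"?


Word: "deserve" (length 7)
Number of bigrams = 7 - 2 + 1 = 6
  Position 0: "de"
  Position 1: "es"
  Position 2: "se"
  Position 3: "er"
  Position 4: "rv"
  Position 5: "ve"
Bigrams = "de", "es", "se", "er", "rv", "ve"


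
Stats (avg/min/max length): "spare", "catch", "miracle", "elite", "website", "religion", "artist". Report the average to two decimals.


Lengths: "spare"=5, "catch"=5, "miracle"=7, "elite"=5, "website"=7, "religion"=8, "artist"=6
Sum = 43, Count = 7
Average = 43/7 = 6.14
= avg=6.14, min=5, max=8


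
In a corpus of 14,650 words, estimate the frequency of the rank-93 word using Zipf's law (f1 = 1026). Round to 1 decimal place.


Zipf's law: f(r) = f(1) / r
f(1) = 1026
f(93) = 1026 / 93
= 11.0 occurrences


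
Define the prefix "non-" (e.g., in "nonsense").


Prefix: non-
As in: nonsense -> non- + sense
Meaning = not


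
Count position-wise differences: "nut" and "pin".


Comparing character by character (same length = 3):
  Pos 0: 'n' vs 'p' !=
  Pos 1: 'u' vs 'i' !=
  Pos 2: 't' vs 'n' !=
Hamming distance = 3


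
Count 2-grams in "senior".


Word: "senior" (length 6)
Number of 2-grams = length - 2 + 1 = 6 - 2 + 1
= 5


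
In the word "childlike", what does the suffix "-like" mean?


Suffix: -like
As in: childlike -> child + -like
Meaning = resembling


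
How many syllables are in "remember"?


Word: "remember"
Syllable breakdown: re | mem | ber
Counting: 3 parts
= 3 syllables


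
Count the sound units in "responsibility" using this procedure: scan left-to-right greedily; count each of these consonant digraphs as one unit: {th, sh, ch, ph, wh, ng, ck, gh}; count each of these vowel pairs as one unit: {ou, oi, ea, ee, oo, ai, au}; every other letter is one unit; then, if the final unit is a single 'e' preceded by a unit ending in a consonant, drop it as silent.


Word: "responsibility" (14 letters)
Left-to-right scan:
  1. 'r' (letter)
  2. 'e' (letter)
  3. 's' (letter)
  4. 'p' (letter)
  5. 'o' (letter)
  6. 'n' (letter)
  7. 's' (letter)
  8. 'i' (letter)
  9. 'b' (letter)
  10. 'i' (letter)
  11. 'l' (letter)
  12. 'i' (letter)
  13. 't' (letter)
  14. 'y' (letter)
Units from scan: 14
Sound units = 14 units


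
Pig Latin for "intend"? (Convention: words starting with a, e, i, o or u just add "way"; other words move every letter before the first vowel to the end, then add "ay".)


Word: "intend"
Starts with vowel → add 'way'
Pig Latin = "intendway"


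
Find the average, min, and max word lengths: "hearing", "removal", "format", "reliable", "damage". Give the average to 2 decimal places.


Lengths: "hearing"=7, "removal"=7, "format"=6, "reliable"=8, "damage"=6
Sum = 34, Count = 5
Average = 34/5 = 6.80
= avg=6.80, min=6, max=8


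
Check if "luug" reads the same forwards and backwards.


Word: "luug"
Reversed: "guul"
Forward == Backward? luug != guul
Palindrome = No


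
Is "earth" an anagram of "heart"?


Word 1: "heart" → sorted: aehrt
Word 2: "earth" → sorted: aehrt
Same letters? aehrt == aehrt
Anagram = Yes


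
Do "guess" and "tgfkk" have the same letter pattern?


Pattern of "guess": [0, 1, 2, 3, 3]
Pattern of "tgfkk": [0, 1, 2, 3, 3]
Patterns match
Same pattern = Yes


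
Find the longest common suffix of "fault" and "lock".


Word 1: "fault"
Word 2: "lock"
Comparing from end:
  Pos -1: 't' != 'k' (stop)
LCS = "" (length 0)


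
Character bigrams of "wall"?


Word: "wall" (length 4)
Number of bigrams = 4 - 2 + 1 = 3
  Position 0: "wa"
  Position 1: "al"
  Position 2: "ll"
Bigrams = "wa", "al", "ll"


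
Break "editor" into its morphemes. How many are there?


Word: "editor"
Morphemes: edit + -or
Each morpheme carries meaning
= 2 morphemes


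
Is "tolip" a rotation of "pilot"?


Word: "pilot", Candidate: "tolip"
Method: check if candidate is substring of word+word
"pilotpilot" contains "tolip"? No
Is rotation = No


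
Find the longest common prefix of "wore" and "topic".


Word 1: "wore"
Word 2: "topic"
Comparing from start:
  Pos 0: 'w' != 't' (stop)
LCP = "" (length 0)


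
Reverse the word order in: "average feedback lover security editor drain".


Original: "average feedback lover security editor drain"
Words (1..n): average | feedback | lover | security | editor | drain
Reversed (n..1): drain | editor | security | lover | feedback | average
Result = "drain editor security lover feedback average"


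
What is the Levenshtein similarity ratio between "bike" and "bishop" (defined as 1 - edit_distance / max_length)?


Word 1: "bike" (length 4)
Word 2: "bishop" (length 6)
One optimal edit sequence:
  1. keep 'b'
  2. keep 'i'
  3. insert 's'  (+1)
  4. insert 'h'  (+1)
  5. substitute 'k' -> 'o'  (+1)
  6. substitute 'e' -> 'p'  (+1)
Edit distance = 4
Max length = max(4, 6) = 6
Similarity = 1 - 4/6
= 0.3333


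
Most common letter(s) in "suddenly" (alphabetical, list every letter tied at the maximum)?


Word: "suddenly"
Letter counts:
  'd': 2
  'e': 1
  'l': 1
  'n': 1
  's': 1
  'u': 1
  'y': 1
Maximum count = 2
Most frequent = 'd' (2 times each)


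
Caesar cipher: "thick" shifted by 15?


Word: "thick"
Shift: 15
Each letter → (letter + shift) mod 26:
  't' (19) + 15 = 8 → 'i'
  'h' (7) + 15 = 22 → 'w'
  'i' (8) + 15 = 23 → 'x'
  'c' (2) + 15 = 17 → 'r'
  'k' (10) + 15 = 25 → 'z'
Result = "iwxrz"


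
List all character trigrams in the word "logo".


Word: "logo" (length 4)
Number of trigrams = 4 - 3 + 1 = 2
  Position 0: "log"
  Position 1: "ogo"
Trigrams = "log", "ogo"


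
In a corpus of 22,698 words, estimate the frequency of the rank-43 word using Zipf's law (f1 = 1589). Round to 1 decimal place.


Zipf's law: f(r) = f(1) / r
f(1) = 1589
f(43) = 1589 / 43
= 37.0 occurrences


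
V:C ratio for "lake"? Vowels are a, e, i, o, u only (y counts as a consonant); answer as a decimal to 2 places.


Word: "lake"
Vowels (a,e,i,o,u): 2
Consonants: 2
Ratio = 2/2
= 1.00


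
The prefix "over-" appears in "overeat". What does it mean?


Prefix: over-
As in: overeat -> over- + eat
Meaning = excessive


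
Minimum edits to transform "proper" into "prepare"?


Word 1: "proper" (length 6)
Word 2: "prepare" (length 7)
One optimal edit sequence (insert/delete/substitute each cost 1):
  1. keep 'p'
  2. keep 'r'
  3. substitute 'o' -> 'e'  (+1)
  4. keep 'p'
  5. substitute 'e' -> 'a'  (+1)
  6. keep 'r'
  7. insert 'e'  (+1)
Total edit operations: 3
Edit distance = 3


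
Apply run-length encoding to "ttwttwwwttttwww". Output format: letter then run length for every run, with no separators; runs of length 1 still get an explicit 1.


String: "ttwttwwwttttwww"
Scanning for consecutive runs:
  't' x 2
  'w' x 1
  't' x 2
  'w' x 3
  't' x 4
  'w' x 3
RLE = "t2w1t2w3t4w3"


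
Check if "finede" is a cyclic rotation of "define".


Word: "define", Candidate: "finede"
Method: check if candidate is substring of word+word
"definedefine" contains "finede"? Yes
Is rotation = Yes


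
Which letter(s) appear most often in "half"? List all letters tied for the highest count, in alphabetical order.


Word: "half"
Letter counts:
  'a': 1
  'f': 1
  'h': 1
  'l': 1
Maximum count = 1
Most frequent = 'a', 'f', 'h', 'l' (1 time each)


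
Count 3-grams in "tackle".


Word: "tackle" (length 6)
Number of 3-grams = length - 3 + 1 = 6 - 3 + 1
= 4


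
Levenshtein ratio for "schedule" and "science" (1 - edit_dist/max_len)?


Word 1: "schedule" (length 8)
Word 2: "science" (length 7)
One optimal edit sequence:
  1. keep 's'
  2. keep 'c'
  3. substitute 'h' -> 'i'  (+1)
  4. keep 'e'
  5. delete 'd'  (+1)
  6. substitute 'u' -> 'n'  (+1)
  7. substitute 'l' -> 'c'  (+1)
  8. keep 'e'
Edit distance = 4
Max length = max(8, 7) = 8
Similarity = 1 - 4/8
= 0.5000


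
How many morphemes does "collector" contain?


Word: "collector"
Morphemes: collect + -or
Each morpheme carries meaning
= 2 morphemes


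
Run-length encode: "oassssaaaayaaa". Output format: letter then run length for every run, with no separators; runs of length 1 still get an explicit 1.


String: "oassssaaaayaaa"
Scanning for consecutive runs:
  'o' x 1
  'a' x 1
  's' x 4
  'a' x 4
  'y' x 1
  'a' x 3
RLE = "o1a1s4a4y1a3"
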